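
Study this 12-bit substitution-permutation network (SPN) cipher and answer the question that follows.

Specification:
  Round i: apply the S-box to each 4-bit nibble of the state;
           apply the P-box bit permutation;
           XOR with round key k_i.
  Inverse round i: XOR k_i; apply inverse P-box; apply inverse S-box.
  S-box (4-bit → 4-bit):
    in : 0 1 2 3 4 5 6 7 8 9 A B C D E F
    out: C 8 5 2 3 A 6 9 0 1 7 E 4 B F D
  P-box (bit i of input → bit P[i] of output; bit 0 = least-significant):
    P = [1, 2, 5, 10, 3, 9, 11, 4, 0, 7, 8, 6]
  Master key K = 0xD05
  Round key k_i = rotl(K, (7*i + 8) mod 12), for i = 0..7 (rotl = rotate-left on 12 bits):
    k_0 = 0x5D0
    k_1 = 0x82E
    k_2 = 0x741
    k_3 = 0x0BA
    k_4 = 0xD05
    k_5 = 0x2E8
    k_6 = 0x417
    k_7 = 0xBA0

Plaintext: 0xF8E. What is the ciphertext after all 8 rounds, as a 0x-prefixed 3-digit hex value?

0xC53

s_0 = plaintext = 0xF8E
s_1 = Round(s_0, k_0) = 0x0B7
s_2 = Round(s_1, k_1) = 0x77C
s_3 = Round(s_2, k_2) = 0x738
s_4 = Round(s_3, k_3) = 0x2FB
s_5 = Round(s_4, k_4) = 0x038
s_6 = Round(s_5, k_5) = 0x1A8
s_7 = Round(s_6, k_6) = 0xE5F
s_8 = Round(s_7, k_7) = 0xC53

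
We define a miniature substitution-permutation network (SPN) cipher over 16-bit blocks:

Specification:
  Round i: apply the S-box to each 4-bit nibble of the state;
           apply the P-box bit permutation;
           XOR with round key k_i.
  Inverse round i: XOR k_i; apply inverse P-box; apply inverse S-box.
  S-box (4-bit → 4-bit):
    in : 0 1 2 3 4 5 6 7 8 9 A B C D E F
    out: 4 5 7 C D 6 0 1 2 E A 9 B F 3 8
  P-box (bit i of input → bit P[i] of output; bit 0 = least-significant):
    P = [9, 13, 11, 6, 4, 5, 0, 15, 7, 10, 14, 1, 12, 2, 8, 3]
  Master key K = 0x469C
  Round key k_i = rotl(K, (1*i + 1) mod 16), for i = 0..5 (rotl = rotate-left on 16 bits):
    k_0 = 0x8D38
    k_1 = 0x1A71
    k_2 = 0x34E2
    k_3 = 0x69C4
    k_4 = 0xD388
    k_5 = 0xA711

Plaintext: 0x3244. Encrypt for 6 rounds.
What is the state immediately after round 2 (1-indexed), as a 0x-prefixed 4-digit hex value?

s_0 = plaintext = 0x3244
s_1 = Round(s_0, k_0) = 0x42E1
s_2 = Round(s_1, k_1) = 0x45C9
s_3 = Round(s_2, k_2) = 0xC99A
s_4 = Round(s_3, k_3) = 0x9DAB
s_5 = Round(s_4, k_4) = 0x1466
s_6 = Round(s_5, k_5) = 0xF693

0x45C9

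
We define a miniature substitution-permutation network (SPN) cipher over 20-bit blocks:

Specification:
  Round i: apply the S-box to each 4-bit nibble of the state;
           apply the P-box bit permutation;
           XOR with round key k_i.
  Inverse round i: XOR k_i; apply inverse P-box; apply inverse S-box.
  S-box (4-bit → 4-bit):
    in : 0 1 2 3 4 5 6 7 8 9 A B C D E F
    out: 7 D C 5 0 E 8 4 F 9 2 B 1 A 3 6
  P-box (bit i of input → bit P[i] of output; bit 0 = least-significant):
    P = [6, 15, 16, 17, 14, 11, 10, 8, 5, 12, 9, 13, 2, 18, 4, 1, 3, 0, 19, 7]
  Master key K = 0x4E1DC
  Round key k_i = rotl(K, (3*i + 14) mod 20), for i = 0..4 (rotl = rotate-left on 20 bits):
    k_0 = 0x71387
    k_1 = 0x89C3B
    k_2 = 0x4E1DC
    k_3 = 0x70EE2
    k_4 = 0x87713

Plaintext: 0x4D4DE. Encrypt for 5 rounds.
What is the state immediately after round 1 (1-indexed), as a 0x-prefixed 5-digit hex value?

0x39AC5

s_0 = plaintext = 0x4D4DE
s_1 = Round(s_0, k_0) = 0x39AC5
s_2 = Round(s_1, k_1) = 0x34C35
s_3 = Round(s_2, k_2) = 0xF25F4
s_4 = Round(s_3, k_3) = 0xF30F1
s_5 = Round(s_4, k_4) = 0x36966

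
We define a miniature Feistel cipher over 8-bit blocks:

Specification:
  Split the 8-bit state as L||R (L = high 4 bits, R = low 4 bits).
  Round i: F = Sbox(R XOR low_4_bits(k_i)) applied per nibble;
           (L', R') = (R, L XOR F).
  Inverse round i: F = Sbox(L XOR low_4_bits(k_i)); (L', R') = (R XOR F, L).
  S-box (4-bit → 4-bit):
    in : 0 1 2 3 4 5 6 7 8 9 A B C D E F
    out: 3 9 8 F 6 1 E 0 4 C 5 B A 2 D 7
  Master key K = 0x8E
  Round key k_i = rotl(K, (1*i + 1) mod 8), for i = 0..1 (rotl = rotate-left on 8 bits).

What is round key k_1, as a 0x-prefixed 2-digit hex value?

K = 0x8E
k_0 = rotl(K, (1*0+1) mod 8) = rotl(K, 1) = 0x1D
k_1 = rotl(K, (1*1+1) mod 8) = rotl(K, 2) = 0x3A

0x3A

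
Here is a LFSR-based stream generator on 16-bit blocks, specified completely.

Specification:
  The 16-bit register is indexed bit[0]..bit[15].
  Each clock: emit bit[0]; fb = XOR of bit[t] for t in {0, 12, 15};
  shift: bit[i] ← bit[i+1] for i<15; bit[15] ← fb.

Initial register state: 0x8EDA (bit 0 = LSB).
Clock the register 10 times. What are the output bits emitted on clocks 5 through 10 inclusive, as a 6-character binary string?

reg_0 = 0x8EDA
clock 1: out=0, reg = 0xC76D
clock 2: out=1, reg = 0x63B6
clock 3: out=0, reg = 0x31DB
clock 4: out=1, reg = 0x18ED
clock 5: out=1, reg = 0x0C76
clock 6: out=0, reg = 0x063B
clock 7: out=1, reg = 0x831D
clock 8: out=1, reg = 0x418E
clock 9: out=0, reg = 0x20C7
clock 10: out=1, reg = 0x9063

101101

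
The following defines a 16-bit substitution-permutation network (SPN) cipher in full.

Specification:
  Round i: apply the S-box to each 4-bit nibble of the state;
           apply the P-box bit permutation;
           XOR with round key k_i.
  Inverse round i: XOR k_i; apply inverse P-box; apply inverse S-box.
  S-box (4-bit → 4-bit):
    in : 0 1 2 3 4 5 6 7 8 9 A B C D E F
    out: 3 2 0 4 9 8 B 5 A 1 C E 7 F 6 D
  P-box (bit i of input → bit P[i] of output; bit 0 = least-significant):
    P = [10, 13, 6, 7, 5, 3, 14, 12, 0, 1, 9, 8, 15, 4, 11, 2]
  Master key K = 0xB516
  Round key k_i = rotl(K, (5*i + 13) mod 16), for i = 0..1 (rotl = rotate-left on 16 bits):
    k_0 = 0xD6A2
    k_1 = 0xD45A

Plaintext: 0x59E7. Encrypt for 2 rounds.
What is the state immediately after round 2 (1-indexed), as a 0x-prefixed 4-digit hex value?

s_0 = plaintext = 0x59E7
s_1 = Round(s_0, k_0) = 0x92EF
s_2 = Round(s_1, k_1) = 0x1092

0x1092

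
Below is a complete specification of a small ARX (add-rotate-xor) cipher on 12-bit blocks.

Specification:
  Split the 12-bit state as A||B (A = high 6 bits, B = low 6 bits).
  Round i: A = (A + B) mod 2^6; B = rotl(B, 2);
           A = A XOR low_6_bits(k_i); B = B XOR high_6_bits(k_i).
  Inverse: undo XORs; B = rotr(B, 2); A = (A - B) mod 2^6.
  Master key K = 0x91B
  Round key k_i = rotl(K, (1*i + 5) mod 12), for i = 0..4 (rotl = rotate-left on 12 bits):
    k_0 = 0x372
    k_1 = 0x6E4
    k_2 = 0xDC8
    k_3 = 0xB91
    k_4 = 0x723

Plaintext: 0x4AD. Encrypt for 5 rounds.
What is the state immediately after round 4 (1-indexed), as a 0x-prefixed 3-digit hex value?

0x77C

s_0 = plaintext = 0x4AD
s_1 = Round(s_0, k_0) = 0x37B
s_2 = Round(s_1, k_1) = 0xB34
s_3 = Round(s_2, k_2) = 0xA24
s_4 = Round(s_3, k_3) = 0x77C
s_5 = Round(s_4, k_4) = 0xEAF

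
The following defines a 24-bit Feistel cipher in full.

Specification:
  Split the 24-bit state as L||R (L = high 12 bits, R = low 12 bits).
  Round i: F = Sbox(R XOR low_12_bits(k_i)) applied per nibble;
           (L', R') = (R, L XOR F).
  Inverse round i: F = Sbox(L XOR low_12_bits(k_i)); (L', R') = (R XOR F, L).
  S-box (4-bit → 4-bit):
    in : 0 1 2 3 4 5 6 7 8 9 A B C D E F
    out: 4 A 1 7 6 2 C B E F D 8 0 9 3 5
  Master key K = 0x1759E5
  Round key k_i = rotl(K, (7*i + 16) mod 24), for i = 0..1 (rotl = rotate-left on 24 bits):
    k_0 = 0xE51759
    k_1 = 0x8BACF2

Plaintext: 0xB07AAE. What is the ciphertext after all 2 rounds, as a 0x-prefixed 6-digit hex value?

0x25C97D

s_0 = plaintext = 0xB07AAE
s_1 = Round(s_0, k_0) = 0xAAE25C
s_2 = Round(s_1, k_1) = 0x25C97D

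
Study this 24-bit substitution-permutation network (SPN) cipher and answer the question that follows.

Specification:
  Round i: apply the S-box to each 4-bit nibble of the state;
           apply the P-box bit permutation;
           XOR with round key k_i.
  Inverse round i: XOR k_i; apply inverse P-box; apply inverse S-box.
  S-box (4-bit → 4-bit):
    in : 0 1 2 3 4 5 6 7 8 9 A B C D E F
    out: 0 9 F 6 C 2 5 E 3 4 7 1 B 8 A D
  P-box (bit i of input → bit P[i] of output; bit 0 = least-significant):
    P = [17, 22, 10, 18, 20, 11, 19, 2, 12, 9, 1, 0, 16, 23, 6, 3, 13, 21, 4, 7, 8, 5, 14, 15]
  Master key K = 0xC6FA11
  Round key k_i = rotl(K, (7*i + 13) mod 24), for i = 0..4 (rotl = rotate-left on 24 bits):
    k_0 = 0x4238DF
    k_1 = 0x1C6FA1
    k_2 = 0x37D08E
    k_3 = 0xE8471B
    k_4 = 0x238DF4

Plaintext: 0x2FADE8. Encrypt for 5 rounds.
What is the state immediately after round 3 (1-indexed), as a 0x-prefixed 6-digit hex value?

s_0 = plaintext = 0x2FADE8
s_1 = Round(s_0, k_0) = 0x81D12A
s_2 = Round(s_1, k_1) = 0x46520C
s_3 = Round(s_2, k_2) = 0xF1229D
s_4 = Round(s_3, k_3) = 0x65B4D0
s_5 = Round(s_4, k_4) = 0x02CCF3

0xF1229D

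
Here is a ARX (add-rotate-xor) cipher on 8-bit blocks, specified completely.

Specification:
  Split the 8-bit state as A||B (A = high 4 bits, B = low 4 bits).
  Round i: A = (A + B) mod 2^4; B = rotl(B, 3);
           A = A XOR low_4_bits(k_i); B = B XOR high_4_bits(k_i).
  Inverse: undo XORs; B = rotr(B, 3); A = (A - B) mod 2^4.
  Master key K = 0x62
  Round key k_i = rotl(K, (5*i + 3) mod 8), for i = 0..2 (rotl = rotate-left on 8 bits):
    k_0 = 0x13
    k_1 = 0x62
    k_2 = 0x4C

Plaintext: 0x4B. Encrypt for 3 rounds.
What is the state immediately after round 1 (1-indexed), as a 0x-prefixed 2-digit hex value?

0xCC

s_0 = plaintext = 0x4B
s_1 = Round(s_0, k_0) = 0xCC
s_2 = Round(s_1, k_1) = 0xA0
s_3 = Round(s_2, k_2) = 0x64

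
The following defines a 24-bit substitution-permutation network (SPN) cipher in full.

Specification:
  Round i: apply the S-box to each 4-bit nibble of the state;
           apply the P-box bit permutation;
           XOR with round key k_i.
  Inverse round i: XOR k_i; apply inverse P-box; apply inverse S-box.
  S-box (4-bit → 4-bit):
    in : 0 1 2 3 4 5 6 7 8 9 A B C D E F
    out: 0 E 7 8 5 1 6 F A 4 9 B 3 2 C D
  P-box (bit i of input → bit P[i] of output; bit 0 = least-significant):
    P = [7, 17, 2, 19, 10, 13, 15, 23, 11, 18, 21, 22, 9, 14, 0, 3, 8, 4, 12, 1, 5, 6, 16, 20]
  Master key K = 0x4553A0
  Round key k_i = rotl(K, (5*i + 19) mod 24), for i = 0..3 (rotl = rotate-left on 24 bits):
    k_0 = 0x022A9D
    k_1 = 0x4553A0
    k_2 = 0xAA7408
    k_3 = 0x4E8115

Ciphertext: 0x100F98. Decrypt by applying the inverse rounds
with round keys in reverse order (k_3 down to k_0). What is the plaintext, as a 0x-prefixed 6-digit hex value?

0x2021D7

s_0 = ciphertext = 0x100F98
s_1 = InvRound(s_0, k_3) = 0x30FB47
s_2 = InvRound(s_1, k_2) = 0x8AF5F1
s_3 = InvRound(s_2, k_1) = 0x6D4878
s_4 = InvRound(s_3, k_0) = 0x2021D7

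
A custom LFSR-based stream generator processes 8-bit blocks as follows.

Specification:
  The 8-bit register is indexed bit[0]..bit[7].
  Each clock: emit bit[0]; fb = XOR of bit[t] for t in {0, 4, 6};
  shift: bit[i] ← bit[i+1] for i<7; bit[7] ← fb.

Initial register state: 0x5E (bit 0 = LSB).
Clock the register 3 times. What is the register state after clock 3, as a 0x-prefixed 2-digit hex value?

0x4B

reg_0 = 0x5E
clock 1: out=0, reg = 0x2F
clock 2: out=1, reg = 0x97
clock 3: out=1, reg = 0x4B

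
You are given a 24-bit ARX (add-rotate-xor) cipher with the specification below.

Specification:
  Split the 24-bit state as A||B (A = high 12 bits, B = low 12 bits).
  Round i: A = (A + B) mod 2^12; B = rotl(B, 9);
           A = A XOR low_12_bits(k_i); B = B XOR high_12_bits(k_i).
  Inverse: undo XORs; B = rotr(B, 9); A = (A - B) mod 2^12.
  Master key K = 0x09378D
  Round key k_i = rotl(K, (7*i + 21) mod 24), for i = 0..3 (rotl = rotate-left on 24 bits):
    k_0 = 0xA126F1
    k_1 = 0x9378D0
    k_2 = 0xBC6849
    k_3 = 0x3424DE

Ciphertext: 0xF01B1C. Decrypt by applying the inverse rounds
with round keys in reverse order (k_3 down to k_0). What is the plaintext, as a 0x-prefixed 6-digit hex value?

0x3E0857

s_0 = ciphertext = 0xF01B1C
s_1 = InvRound(s_0, k_3) = 0x8EB2F4
s_2 = InvRound(s_1, k_2) = 0x70E994
s_3 = InvRound(s_2, k_1) = 0xAC6518
s_4 = InvRound(s_3, k_0) = 0x3E0857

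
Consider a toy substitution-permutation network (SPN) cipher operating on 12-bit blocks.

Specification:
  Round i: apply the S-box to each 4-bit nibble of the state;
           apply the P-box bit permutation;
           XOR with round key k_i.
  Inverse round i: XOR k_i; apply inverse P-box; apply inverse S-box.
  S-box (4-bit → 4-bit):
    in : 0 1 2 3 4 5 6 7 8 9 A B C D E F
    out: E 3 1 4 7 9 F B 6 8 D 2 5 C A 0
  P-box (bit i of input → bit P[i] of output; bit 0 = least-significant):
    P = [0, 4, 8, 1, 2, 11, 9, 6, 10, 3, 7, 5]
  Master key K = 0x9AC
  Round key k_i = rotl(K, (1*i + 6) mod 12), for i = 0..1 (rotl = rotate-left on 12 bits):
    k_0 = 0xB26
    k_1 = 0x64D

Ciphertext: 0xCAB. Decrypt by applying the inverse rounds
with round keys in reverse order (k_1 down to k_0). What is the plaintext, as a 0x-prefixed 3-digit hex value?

0x1A5

s_0 = ciphertext = 0xCAB
s_1 = InvRound(s_0, k_1) = 0xD69
s_2 = InvRound(s_1, k_0) = 0x1A5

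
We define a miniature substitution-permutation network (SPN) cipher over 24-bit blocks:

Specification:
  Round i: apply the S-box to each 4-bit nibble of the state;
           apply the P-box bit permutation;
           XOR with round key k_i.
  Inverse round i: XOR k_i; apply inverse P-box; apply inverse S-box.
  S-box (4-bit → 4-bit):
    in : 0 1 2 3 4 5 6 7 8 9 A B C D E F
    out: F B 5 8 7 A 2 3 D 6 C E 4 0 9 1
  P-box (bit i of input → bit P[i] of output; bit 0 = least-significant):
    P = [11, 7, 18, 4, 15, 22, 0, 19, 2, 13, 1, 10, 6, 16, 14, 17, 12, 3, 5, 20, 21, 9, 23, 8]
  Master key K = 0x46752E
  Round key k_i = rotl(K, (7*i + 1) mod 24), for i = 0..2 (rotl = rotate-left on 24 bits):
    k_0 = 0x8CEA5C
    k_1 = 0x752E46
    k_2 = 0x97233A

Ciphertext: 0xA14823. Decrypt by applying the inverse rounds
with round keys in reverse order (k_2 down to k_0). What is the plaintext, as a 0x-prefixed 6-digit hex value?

s_0 = ciphertext = 0xA14823
s_1 = InvRound(s_0, k_2) = 0x15A6C8
s_2 = InvRound(s_1, k_1) = 0xF6D277
s_3 = InvRound(s_2, k_0) = 0xF039BF

0xF039BF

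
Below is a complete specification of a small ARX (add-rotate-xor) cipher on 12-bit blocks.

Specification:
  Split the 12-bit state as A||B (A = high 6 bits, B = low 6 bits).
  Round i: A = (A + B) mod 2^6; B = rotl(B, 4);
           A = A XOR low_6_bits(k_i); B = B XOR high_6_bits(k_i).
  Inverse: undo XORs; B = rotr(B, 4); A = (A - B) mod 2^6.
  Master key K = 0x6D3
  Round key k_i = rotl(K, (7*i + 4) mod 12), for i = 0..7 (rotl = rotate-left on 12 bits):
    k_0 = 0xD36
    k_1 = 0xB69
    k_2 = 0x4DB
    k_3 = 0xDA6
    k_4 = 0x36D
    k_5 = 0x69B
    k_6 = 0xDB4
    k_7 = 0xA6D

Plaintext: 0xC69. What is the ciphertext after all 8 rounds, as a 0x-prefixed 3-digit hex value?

s_0 = plaintext = 0xC69
s_1 = Round(s_0, k_0) = 0xB2E
s_2 = Round(s_1, k_1) = 0xCC6
s_3 = Round(s_2, k_2) = 0x8B2
s_4 = Round(s_3, k_3) = 0xC9A
s_5 = Round(s_4, k_4) = 0x86B
s_6 = Round(s_5, k_5) = 0x5E0
s_7 = Round(s_6, k_6) = 0x0FE
s_8 = Round(s_7, k_7) = 0xB06

0xB06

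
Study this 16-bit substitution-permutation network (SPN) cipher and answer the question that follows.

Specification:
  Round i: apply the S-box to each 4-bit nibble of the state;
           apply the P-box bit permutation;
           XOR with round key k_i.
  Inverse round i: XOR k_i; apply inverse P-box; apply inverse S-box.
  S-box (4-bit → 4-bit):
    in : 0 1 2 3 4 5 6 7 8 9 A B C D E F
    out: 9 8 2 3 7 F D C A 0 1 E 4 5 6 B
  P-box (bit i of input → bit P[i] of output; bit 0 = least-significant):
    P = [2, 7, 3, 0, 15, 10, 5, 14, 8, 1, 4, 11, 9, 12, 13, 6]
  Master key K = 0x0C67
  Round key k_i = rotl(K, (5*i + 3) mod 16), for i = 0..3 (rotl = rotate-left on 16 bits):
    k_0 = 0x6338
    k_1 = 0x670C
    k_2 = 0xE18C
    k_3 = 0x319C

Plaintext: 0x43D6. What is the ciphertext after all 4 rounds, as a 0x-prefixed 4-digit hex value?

0xE4BF

s_0 = plaintext = 0x43D6
s_1 = Round(s_0, k_0) = 0xD017
s_2 = Round(s_1, k_1) = 0x0C05
s_3 = Round(s_2, k_2) = 0x2351
s_4 = Round(s_3, k_3) = 0xE4BF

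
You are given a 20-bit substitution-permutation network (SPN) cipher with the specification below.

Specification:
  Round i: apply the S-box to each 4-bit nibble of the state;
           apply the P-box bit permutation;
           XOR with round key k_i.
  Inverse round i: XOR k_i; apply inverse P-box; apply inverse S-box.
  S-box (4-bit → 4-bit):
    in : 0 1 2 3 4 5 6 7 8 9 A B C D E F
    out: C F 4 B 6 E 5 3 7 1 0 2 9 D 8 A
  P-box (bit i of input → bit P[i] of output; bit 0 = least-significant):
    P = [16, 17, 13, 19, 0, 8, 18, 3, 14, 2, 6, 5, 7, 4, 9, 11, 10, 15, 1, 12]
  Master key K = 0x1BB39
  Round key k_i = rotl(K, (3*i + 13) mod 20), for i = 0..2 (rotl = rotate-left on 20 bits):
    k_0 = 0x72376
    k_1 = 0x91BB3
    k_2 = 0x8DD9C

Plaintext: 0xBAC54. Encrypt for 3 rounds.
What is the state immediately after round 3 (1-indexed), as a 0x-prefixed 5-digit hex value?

s_0 = plaintext = 0xBAC54
s_1 = Round(s_0, k_0) = 0x1C25E
s_2 = Round(s_1, k_1) = 0x58679
s_3 = Round(s_2, k_2) = 0x90E4F

0x90E4F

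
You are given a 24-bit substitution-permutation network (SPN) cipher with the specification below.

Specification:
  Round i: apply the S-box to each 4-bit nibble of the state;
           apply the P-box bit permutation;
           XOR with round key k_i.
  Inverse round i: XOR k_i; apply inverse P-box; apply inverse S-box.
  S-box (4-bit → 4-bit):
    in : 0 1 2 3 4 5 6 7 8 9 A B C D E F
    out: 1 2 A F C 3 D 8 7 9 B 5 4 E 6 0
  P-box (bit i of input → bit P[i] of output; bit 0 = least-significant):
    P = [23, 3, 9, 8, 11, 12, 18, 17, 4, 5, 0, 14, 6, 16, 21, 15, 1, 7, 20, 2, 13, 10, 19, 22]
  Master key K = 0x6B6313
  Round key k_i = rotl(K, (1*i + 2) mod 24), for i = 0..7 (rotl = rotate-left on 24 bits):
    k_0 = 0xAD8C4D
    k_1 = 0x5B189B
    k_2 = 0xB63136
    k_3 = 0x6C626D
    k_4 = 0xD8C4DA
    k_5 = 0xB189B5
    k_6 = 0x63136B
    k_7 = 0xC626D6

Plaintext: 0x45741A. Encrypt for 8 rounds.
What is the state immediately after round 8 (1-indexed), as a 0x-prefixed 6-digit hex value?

s_0 = plaintext = 0x45741A
s_1 = Round(s_0, k_0) = 0x655DC6
s_2 = Round(s_1, k_1) = 0x967B78
s_3 = Round(s_2, k_2) = 0x649329
s_4 = Round(s_3, k_3) = 0xB69318
s_5 = Round(s_4, k_4) = 0x4036A5
s_6 = Round(s_5, k_5) = 0x5A51EE
s_7 = Round(s_6, k_6) = 0x662585
s_8 = Round(s_7, k_7) = 0x1B9EE8

0x1B9EE8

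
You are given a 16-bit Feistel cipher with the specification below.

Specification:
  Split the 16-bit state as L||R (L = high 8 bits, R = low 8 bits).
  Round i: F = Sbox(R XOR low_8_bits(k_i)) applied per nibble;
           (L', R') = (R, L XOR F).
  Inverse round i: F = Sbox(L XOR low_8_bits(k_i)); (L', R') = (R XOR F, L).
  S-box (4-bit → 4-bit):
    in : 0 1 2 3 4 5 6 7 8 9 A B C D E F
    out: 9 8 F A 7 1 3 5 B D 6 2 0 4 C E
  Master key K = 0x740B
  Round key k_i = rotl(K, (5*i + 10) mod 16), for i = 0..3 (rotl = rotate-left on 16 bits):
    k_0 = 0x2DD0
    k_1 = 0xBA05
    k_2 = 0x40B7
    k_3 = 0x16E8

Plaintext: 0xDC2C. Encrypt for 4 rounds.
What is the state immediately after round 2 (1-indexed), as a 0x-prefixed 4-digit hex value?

0x3C81

s_0 = plaintext = 0xDC2C
s_1 = Round(s_0, k_0) = 0x2C3C
s_2 = Round(s_1, k_1) = 0x3C81
s_3 = Round(s_2, k_2) = 0x819F
s_4 = Round(s_3, k_3) = 0x9FD4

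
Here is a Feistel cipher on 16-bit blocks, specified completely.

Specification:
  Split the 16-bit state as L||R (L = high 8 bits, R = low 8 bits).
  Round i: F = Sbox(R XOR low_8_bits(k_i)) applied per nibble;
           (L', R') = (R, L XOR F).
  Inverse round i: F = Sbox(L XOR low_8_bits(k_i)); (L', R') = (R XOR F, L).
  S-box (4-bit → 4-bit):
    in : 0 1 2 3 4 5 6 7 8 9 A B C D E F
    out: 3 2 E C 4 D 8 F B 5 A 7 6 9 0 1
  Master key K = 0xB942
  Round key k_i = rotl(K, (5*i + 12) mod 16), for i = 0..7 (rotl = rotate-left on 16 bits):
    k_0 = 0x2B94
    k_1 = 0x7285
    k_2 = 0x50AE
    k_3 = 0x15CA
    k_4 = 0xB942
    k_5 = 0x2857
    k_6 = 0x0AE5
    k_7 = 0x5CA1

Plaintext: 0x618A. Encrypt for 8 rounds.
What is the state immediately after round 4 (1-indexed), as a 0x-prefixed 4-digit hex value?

0x0285

s_0 = plaintext = 0x618A
s_1 = Round(s_0, k_0) = 0x8A41
s_2 = Round(s_1, k_1) = 0x41EE
s_3 = Round(s_2, k_2) = 0xEE02
s_4 = Round(s_3, k_3) = 0x0285
s_5 = Round(s_4, k_4) = 0x856D
s_6 = Round(s_5, k_5) = 0x6D4F
s_7 = Round(s_6, k_6) = 0x4FC7
s_8 = Round(s_7, k_7) = 0xC7C7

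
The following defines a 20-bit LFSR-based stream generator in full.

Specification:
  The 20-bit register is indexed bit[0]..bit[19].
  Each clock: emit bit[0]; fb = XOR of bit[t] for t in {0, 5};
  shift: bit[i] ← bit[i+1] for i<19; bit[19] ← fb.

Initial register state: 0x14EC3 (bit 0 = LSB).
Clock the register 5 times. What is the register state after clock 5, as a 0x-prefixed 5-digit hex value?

0xA8A76

reg_0 = 0x14EC3
clock 1: out=1, reg = 0x8A761
clock 2: out=1, reg = 0x453B0
clock 3: out=0, reg = 0xA29D8
clock 4: out=0, reg = 0x514EC
clock 5: out=0, reg = 0xA8A76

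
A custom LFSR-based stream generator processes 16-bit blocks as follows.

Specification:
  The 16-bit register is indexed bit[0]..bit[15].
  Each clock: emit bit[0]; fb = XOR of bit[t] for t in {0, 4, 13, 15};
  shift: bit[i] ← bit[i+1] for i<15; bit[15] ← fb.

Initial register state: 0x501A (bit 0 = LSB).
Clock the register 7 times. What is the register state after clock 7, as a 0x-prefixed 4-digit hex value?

reg_0 = 0x501A
clock 1: out=0, reg = 0xA80D
clock 2: out=1, reg = 0xD406
clock 3: out=0, reg = 0xEA03
clock 4: out=1, reg = 0xF501
clock 5: out=1, reg = 0xFA80
clock 6: out=0, reg = 0x7D40
clock 7: out=0, reg = 0xBEA0

0xBEA0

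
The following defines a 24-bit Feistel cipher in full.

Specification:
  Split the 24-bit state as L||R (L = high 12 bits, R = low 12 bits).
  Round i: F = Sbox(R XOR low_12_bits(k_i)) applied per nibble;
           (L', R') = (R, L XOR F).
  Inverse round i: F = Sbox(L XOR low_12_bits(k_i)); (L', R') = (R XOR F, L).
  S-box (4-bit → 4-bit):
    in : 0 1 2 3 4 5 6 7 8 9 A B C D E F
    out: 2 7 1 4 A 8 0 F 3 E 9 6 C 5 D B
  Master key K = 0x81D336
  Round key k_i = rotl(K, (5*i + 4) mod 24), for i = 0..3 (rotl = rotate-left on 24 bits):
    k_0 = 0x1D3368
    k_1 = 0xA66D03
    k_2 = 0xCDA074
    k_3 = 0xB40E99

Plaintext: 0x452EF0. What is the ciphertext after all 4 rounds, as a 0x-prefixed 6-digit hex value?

s_0 = plaintext = 0x452EF0
s_1 = Round(s_0, k_0) = 0xEF01B1
s_2 = Round(s_1, k_1) = 0x1B1291
s_3 = Round(s_2, k_2) = 0x291069
s_4 = Round(s_3, k_3) = 0x069F23

0x069F23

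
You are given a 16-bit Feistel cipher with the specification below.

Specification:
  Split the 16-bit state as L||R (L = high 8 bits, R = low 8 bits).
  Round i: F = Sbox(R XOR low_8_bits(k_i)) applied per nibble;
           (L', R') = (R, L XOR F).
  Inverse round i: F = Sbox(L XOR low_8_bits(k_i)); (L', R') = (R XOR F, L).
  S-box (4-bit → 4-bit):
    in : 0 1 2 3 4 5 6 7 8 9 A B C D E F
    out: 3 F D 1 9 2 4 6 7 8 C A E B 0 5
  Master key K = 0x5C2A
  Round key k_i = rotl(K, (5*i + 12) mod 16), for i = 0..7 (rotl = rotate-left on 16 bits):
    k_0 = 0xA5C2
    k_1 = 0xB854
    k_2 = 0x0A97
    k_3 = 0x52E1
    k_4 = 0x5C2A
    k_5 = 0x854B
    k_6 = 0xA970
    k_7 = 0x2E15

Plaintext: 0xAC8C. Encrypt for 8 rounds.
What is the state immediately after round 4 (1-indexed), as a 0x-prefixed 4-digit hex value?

0x129A

s_0 = plaintext = 0xAC8C
s_1 = Round(s_0, k_0) = 0x8C3C
s_2 = Round(s_1, k_1) = 0x3CCB
s_3 = Round(s_2, k_2) = 0xCB12
s_4 = Round(s_3, k_3) = 0x129A
s_5 = Round(s_4, k_4) = 0x9AB1
s_6 = Round(s_5, k_5) = 0xB1C6
s_7 = Round(s_6, k_6) = 0xC615
s_8 = Round(s_7, k_7) = 0x15F5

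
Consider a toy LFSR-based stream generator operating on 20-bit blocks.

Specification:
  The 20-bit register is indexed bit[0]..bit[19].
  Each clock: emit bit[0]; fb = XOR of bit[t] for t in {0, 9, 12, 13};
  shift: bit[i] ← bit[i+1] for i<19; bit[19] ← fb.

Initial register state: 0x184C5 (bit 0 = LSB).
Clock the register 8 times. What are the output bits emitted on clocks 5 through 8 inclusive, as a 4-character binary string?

0011

reg_0 = 0x184C5
clock 1: out=1, reg = 0x8C262
clock 2: out=0, reg = 0xC6131
clock 3: out=1, reg = 0x63098
clock 4: out=0, reg = 0x3184C
clock 5: out=0, reg = 0x98C26
clock 6: out=0, reg = 0x4C613
clock 7: out=1, reg = 0x26309
clock 8: out=1, reg = 0x93184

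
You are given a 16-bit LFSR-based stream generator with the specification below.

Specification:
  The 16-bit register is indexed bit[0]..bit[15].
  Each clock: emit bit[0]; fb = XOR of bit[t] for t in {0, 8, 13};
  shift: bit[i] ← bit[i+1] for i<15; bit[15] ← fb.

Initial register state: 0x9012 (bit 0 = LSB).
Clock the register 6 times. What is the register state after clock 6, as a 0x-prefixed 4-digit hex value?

0xDA40

reg_0 = 0x9012
clock 1: out=0, reg = 0x4809
clock 2: out=1, reg = 0xA404
clock 3: out=0, reg = 0xD202
clock 4: out=0, reg = 0x6901
clock 5: out=1, reg = 0xB480
clock 6: out=0, reg = 0xDA40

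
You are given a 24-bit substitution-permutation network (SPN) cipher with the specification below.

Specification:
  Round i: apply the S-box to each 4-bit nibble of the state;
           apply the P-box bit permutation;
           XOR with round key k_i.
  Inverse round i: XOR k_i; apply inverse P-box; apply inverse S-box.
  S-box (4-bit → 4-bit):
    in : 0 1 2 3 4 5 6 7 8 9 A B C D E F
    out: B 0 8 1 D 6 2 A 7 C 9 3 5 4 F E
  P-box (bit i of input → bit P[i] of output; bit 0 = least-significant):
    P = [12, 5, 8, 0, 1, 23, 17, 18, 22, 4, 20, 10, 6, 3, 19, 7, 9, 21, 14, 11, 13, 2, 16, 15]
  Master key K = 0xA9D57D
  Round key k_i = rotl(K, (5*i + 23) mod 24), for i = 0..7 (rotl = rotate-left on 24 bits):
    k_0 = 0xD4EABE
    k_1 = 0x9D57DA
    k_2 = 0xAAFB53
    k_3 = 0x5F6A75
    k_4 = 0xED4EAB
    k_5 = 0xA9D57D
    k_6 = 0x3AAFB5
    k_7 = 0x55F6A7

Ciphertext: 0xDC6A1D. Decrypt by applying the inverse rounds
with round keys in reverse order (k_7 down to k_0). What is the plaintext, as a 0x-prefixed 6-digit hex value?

0x005303

s_0 = ciphertext = 0xDC6A1D
s_1 = InvRound(s_0, k_7) = 0x92F7BB
s_2 = InvRound(s_1, k_6) = 0x6F51B3
s_3 = InvRound(s_2, k_5) = 0x710AE1
s_4 = InvRound(s_3, k_4) = 0x1D8901
s_5 = InvRound(s_4, k_3) = 0x0C3BD5
s_6 = InvRound(s_5, k_2) = 0x7521E1
s_7 = InvRound(s_6, k_1) = 0x3850B0
s_8 = InvRound(s_7, k_0) = 0x005303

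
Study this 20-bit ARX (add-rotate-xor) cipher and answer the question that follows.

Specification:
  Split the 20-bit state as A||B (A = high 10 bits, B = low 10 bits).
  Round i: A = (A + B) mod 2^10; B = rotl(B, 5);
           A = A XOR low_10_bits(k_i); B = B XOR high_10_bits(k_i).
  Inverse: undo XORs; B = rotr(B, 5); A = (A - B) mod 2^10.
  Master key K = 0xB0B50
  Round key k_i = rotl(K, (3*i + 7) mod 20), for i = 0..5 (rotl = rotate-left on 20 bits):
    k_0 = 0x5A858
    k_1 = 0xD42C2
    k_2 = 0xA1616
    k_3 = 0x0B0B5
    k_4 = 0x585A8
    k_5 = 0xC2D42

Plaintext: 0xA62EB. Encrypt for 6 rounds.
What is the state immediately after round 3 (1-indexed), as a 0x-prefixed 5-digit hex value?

s_0 = plaintext = 0xA62EB
s_1 = Round(s_0, k_0) = 0x76C1D
s_2 = Round(s_1, k_1) = 0xCE8F0
s_3 = Round(s_2, k_2) = 0x8F082
s_4 = Round(s_3, k_3) = 0x82C68
s_5 = Round(s_4, k_4) = 0xF6C62
s_6 = Round(s_5, k_5) = 0x5FF48

0x8F082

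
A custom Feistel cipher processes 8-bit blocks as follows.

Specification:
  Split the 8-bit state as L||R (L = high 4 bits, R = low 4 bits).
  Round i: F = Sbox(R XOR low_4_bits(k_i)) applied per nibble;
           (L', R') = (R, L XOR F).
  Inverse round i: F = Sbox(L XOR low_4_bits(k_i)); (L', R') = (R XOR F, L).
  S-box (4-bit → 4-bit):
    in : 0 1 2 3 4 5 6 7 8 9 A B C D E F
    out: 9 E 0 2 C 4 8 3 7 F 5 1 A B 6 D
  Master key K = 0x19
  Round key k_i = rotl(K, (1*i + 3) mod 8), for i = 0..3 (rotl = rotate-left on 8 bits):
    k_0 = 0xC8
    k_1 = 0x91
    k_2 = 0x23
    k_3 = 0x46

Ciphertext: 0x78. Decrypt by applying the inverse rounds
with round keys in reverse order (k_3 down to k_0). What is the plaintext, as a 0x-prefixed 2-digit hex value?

0x56

s_0 = ciphertext = 0x78
s_1 = InvRound(s_0, k_3) = 0x67
s_2 = InvRound(s_1, k_2) = 0x36
s_3 = InvRound(s_2, k_1) = 0x63
s_4 = InvRound(s_3, k_0) = 0x56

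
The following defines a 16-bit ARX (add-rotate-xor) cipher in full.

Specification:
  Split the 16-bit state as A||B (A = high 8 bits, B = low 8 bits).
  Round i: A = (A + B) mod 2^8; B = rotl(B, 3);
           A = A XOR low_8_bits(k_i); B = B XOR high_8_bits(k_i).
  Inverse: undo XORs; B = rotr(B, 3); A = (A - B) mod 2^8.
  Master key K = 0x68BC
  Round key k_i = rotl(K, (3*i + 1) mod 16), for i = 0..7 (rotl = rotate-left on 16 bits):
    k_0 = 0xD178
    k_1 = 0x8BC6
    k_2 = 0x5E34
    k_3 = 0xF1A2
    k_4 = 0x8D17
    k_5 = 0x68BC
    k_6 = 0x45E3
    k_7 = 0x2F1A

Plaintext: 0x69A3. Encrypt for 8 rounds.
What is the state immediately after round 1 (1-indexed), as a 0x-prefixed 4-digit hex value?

s_0 = plaintext = 0x69A3
s_1 = Round(s_0, k_0) = 0x74CC
s_2 = Round(s_1, k_1) = 0x86ED
s_3 = Round(s_2, k_2) = 0x4731
s_4 = Round(s_3, k_3) = 0xDA78
s_5 = Round(s_4, k_4) = 0x454E
s_6 = Round(s_5, k_5) = 0x2F1A
s_7 = Round(s_6, k_6) = 0xAA95
s_8 = Round(s_7, k_7) = 0x2583

0x74CC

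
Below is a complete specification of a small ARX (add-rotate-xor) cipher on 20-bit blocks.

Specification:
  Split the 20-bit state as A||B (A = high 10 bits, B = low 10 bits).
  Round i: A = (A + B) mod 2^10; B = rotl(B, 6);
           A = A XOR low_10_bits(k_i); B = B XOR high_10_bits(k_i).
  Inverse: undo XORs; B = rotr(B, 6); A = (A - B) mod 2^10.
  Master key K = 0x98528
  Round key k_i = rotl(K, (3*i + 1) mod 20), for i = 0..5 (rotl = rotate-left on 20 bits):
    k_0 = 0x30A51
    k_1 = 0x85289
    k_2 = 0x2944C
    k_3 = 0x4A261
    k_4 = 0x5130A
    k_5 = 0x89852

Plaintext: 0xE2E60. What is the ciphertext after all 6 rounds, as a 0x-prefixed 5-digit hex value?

0x69716

s_0 = plaintext = 0xE2E60
s_1 = Round(s_0, k_0) = 0xEE8E4
s_2 = Round(s_1, k_1) = 0x85F1A
s_3 = Round(s_2, k_2) = 0x5F614
s_4 = Round(s_3, k_3) = 0x7C009
s_5 = Round(s_4, k_4) = 0xBCF04
s_6 = Round(s_5, k_5) = 0x69716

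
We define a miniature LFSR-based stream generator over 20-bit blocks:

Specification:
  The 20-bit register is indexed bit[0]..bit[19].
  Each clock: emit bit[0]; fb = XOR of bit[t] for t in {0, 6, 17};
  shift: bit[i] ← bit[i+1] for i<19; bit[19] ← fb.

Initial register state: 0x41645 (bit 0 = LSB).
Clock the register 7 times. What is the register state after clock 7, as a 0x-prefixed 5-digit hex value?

0xDC82C

reg_0 = 0x41645
clock 1: out=1, reg = 0x20B22
clock 2: out=0, reg = 0x90591
clock 3: out=1, reg = 0xC82C8
clock 4: out=0, reg = 0xE4164
clock 5: out=0, reg = 0x720B2
clock 6: out=0, reg = 0xB9059
clock 7: out=1, reg = 0xDC82C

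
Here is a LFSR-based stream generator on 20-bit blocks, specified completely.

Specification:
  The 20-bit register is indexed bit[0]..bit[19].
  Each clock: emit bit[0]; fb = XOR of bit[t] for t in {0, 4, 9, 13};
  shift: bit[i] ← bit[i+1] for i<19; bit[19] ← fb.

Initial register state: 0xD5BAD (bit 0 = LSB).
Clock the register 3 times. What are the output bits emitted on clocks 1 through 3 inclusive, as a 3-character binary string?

reg_0 = 0xD5BAD
clock 1: out=1, reg = 0x6ADD6
clock 2: out=0, reg = 0x356EB
clock 3: out=1, reg = 0x1AB75

101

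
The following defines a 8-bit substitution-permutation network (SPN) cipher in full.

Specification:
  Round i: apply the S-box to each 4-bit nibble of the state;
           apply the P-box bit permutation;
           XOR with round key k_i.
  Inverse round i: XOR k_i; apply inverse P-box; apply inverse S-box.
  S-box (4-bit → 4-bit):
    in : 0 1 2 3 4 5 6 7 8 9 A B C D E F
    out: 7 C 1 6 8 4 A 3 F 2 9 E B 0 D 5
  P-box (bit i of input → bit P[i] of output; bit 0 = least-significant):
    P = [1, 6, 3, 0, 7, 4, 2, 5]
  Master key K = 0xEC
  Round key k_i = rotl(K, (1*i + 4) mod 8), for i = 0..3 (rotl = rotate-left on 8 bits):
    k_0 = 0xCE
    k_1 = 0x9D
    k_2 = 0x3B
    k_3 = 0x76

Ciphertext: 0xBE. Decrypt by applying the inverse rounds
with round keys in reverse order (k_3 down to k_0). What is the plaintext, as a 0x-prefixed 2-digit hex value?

s_0 = ciphertext = 0xBE
s_1 = InvRound(s_0, k_3) = 0x23
s_2 = InvRound(s_1, k_2) = 0x95
s_3 = InvRound(s_2, k_1) = 0xD5
s_4 = InvRound(s_3, k_0) = 0x9E

0x9E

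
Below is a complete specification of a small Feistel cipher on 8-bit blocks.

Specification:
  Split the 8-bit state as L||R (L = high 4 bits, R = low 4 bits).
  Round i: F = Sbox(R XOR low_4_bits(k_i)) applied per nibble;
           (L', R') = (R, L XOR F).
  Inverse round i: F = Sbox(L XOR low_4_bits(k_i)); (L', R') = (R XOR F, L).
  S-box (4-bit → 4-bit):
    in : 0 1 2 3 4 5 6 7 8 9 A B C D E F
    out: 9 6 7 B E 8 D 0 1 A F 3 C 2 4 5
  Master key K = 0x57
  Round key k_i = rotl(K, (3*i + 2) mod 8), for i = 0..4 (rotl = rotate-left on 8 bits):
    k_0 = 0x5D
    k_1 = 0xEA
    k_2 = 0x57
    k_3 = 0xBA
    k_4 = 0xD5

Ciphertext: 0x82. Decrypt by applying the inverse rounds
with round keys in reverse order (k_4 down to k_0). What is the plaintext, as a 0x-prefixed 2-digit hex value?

0xFC

s_0 = ciphertext = 0x82
s_1 = InvRound(s_0, k_4) = 0x08
s_2 = InvRound(s_1, k_3) = 0x70
s_3 = InvRound(s_2, k_2) = 0x97
s_4 = InvRound(s_3, k_1) = 0xC9
s_5 = InvRound(s_4, k_0) = 0xFC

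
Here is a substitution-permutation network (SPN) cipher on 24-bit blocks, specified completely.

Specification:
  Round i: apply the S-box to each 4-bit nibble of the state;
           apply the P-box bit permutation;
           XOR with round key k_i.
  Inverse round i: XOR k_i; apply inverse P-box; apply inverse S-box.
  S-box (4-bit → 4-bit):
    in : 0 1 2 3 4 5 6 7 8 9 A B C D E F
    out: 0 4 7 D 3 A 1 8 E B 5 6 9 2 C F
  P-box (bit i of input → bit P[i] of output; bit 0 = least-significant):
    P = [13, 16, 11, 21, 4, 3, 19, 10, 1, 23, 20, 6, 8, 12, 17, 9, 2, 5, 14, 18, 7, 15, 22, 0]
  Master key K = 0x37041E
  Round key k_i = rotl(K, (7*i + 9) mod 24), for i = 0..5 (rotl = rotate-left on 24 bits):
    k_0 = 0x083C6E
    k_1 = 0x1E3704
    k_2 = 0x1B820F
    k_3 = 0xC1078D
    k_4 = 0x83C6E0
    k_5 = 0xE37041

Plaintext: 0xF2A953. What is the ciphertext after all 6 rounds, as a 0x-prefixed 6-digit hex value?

0x849F07

s_0 = plaintext = 0xF2A953
s_1 = Round(s_0, k_0) = 0xEAD181
s_2 = Round(s_1, k_1) = 0x466B09
s_3 = Round(s_2, k_2) = 0xAA238B
s_4 = Round(s_3, k_3) = 0x9A5A43
s_5 = Round(s_4, k_4) = 0xB33C7F
s_6 = Round(s_5, k_5) = 0x849F07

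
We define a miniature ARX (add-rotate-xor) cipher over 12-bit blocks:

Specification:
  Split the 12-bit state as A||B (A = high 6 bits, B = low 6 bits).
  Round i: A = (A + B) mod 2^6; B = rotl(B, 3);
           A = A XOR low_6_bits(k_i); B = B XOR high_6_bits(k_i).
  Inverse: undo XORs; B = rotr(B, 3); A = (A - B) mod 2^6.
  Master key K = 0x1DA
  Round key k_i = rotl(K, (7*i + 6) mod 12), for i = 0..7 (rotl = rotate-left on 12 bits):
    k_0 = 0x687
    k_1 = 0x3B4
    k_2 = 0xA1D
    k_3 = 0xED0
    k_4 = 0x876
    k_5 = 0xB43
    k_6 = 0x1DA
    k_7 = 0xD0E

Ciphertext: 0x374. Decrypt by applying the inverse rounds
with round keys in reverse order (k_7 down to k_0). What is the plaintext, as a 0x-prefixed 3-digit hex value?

0x27A

s_0 = ciphertext = 0x374
s_1 = InvRound(s_0, k_7) = 0x0C0
s_2 = InvRound(s_1, k_6) = 0x878
s_3 = InvRound(s_2, k_5) = 0xE2A
s_4 = InvRound(s_3, k_4) = 0xD59
s_5 = InvRound(s_4, k_3) = 0x454
s_6 = InvRound(s_5, k_2) = 0x967
s_7 = InvRound(s_6, k_1) = 0x10D
s_8 = InvRound(s_7, k_0) = 0x27A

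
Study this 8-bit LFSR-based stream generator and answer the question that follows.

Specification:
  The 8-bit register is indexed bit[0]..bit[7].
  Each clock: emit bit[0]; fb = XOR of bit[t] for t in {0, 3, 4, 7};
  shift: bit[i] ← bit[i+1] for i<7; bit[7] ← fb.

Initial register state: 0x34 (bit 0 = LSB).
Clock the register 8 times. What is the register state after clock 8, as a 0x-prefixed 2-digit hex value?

reg_0 = 0x34
clock 1: out=0, reg = 0x9A
clock 2: out=0, reg = 0xCD
clock 3: out=1, reg = 0xE6
clock 4: out=0, reg = 0xF3
clock 5: out=1, reg = 0xF9
clock 6: out=1, reg = 0x7C
clock 7: out=0, reg = 0x3E
clock 8: out=0, reg = 0x1F

0x1F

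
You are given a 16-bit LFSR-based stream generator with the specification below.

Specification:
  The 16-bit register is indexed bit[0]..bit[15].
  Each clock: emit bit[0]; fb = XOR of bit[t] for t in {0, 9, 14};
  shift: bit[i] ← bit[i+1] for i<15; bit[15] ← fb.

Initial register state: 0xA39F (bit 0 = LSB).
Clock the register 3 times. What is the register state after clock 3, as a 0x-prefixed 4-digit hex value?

0x9473

reg_0 = 0xA39F
clock 1: out=1, reg = 0x51CF
clock 2: out=1, reg = 0x28E7
clock 3: out=1, reg = 0x9473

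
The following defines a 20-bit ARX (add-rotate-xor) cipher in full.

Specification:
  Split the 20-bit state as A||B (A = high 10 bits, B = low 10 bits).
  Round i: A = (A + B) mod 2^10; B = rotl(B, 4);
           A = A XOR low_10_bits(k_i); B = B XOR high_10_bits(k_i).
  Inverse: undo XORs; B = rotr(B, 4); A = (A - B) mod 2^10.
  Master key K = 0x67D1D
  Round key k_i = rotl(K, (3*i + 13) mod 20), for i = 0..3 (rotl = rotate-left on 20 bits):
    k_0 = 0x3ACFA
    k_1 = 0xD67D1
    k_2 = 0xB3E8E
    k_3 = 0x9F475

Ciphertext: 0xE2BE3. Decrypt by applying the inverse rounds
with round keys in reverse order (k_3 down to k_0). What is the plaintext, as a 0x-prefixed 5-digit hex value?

s_0 = ciphertext = 0xE2BE3
s_1 = InvRound(s_0, k_3) = 0x19B99
s_2 = InvRound(s_1, k_2) = 0x54D95
s_3 = InvRound(s_2, k_1) = 0xD5B2C
s_4 = InvRound(s_3, k_0) = 0x6C1FC

0x6C1FC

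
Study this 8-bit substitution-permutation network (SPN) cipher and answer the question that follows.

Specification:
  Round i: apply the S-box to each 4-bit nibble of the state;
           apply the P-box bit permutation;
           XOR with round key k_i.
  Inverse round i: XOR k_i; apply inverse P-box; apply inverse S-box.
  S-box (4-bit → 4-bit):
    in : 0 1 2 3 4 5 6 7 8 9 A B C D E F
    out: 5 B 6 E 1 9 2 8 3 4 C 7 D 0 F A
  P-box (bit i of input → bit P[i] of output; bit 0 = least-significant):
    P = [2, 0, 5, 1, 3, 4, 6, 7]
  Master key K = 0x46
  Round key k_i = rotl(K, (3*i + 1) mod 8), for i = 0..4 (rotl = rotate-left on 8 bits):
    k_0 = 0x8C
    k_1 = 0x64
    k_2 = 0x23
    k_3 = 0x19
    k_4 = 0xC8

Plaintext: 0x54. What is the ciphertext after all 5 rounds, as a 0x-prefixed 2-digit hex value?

0xBF

s_0 = plaintext = 0x54
s_1 = Round(s_0, k_0) = 0x00
s_2 = Round(s_1, k_1) = 0x08
s_3 = Round(s_2, k_2) = 0x6E
s_4 = Round(s_3, k_3) = 0x2E
s_5 = Round(s_4, k_4) = 0xBF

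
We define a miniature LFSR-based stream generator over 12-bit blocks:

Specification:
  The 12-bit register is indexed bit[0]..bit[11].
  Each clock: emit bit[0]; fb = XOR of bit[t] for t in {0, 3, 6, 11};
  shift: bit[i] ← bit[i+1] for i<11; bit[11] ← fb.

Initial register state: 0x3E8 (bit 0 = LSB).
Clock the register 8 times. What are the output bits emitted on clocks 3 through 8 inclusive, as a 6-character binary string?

010111

reg_0 = 0x3E8
clock 1: out=0, reg = 0x1F4
clock 2: out=0, reg = 0x8FA
clock 3: out=0, reg = 0xC7D
clock 4: out=1, reg = 0x63E
clock 5: out=0, reg = 0xB1F
clock 6: out=1, reg = 0xD8F
clock 7: out=1, reg = 0xEC7
clock 8: out=1, reg = 0xF63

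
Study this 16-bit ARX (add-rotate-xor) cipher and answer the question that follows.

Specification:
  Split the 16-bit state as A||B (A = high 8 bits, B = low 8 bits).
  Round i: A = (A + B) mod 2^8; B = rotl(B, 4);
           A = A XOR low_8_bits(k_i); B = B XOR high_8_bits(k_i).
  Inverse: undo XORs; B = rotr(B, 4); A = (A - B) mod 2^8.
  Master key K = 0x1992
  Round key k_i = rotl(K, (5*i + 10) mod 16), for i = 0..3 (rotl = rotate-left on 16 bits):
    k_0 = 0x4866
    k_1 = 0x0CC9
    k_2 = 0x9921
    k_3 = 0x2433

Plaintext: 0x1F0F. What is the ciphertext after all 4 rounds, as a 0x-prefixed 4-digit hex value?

0x613A

s_0 = plaintext = 0x1F0F
s_1 = Round(s_0, k_0) = 0x48B8
s_2 = Round(s_1, k_1) = 0xC987
s_3 = Round(s_2, k_2) = 0x71E1
s_4 = Round(s_3, k_3) = 0x613A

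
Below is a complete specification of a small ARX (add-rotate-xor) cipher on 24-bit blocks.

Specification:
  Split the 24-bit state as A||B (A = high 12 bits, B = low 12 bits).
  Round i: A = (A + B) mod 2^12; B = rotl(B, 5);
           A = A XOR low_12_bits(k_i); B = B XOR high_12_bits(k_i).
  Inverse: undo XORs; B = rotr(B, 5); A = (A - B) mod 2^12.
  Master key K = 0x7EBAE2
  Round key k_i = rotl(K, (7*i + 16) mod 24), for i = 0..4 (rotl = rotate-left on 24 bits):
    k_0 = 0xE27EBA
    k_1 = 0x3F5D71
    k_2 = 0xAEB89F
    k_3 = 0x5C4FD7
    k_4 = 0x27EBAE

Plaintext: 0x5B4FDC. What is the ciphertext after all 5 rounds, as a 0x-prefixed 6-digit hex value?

s_0 = plaintext = 0x5B4FDC
s_1 = Round(s_0, k_0) = 0xB2A5B8
s_2 = Round(s_1, k_1) = 0xD934FE
s_3 = Round(s_2, k_2) = 0xA0E522
s_4 = Round(s_3, k_3) = 0x0E718E
s_5 = Round(s_4, k_4) = 0x9DB3BD

0x9DB3BD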